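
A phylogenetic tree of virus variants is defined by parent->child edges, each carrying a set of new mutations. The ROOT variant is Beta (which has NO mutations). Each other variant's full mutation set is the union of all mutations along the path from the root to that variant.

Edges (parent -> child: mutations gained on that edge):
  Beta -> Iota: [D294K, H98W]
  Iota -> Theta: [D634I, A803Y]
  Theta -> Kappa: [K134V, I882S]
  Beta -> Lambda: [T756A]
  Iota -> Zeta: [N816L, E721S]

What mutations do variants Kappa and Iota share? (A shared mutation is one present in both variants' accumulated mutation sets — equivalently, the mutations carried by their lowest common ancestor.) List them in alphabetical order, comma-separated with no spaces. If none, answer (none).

Answer: D294K,H98W

Derivation:
Accumulating mutations along path to Kappa:
  At Beta: gained [] -> total []
  At Iota: gained ['D294K', 'H98W'] -> total ['D294K', 'H98W']
  At Theta: gained ['D634I', 'A803Y'] -> total ['A803Y', 'D294K', 'D634I', 'H98W']
  At Kappa: gained ['K134V', 'I882S'] -> total ['A803Y', 'D294K', 'D634I', 'H98W', 'I882S', 'K134V']
Mutations(Kappa) = ['A803Y', 'D294K', 'D634I', 'H98W', 'I882S', 'K134V']
Accumulating mutations along path to Iota:
  At Beta: gained [] -> total []
  At Iota: gained ['D294K', 'H98W'] -> total ['D294K', 'H98W']
Mutations(Iota) = ['D294K', 'H98W']
Intersection: ['A803Y', 'D294K', 'D634I', 'H98W', 'I882S', 'K134V'] ∩ ['D294K', 'H98W'] = ['D294K', 'H98W']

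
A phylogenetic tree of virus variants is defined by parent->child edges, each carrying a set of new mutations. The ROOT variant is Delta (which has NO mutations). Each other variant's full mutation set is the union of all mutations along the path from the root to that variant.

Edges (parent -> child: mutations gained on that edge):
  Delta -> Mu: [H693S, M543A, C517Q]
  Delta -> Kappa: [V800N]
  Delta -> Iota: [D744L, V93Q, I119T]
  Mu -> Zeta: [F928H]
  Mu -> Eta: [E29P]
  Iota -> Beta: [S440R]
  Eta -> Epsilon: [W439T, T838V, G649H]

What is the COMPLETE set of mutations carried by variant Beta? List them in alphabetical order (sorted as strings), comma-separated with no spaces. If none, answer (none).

At Delta: gained [] -> total []
At Iota: gained ['D744L', 'V93Q', 'I119T'] -> total ['D744L', 'I119T', 'V93Q']
At Beta: gained ['S440R'] -> total ['D744L', 'I119T', 'S440R', 'V93Q']

Answer: D744L,I119T,S440R,V93Q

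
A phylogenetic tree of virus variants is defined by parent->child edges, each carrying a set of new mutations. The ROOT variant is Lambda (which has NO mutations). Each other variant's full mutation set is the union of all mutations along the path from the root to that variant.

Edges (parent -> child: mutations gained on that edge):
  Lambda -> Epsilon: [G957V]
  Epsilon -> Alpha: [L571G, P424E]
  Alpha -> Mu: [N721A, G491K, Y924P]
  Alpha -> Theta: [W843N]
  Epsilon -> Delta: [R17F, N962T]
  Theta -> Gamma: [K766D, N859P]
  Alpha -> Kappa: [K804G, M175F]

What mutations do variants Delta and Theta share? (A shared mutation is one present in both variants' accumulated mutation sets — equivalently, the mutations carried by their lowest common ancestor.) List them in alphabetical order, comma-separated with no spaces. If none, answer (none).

Answer: G957V

Derivation:
Accumulating mutations along path to Delta:
  At Lambda: gained [] -> total []
  At Epsilon: gained ['G957V'] -> total ['G957V']
  At Delta: gained ['R17F', 'N962T'] -> total ['G957V', 'N962T', 'R17F']
Mutations(Delta) = ['G957V', 'N962T', 'R17F']
Accumulating mutations along path to Theta:
  At Lambda: gained [] -> total []
  At Epsilon: gained ['G957V'] -> total ['G957V']
  At Alpha: gained ['L571G', 'P424E'] -> total ['G957V', 'L571G', 'P424E']
  At Theta: gained ['W843N'] -> total ['G957V', 'L571G', 'P424E', 'W843N']
Mutations(Theta) = ['G957V', 'L571G', 'P424E', 'W843N']
Intersection: ['G957V', 'N962T', 'R17F'] ∩ ['G957V', 'L571G', 'P424E', 'W843N'] = ['G957V']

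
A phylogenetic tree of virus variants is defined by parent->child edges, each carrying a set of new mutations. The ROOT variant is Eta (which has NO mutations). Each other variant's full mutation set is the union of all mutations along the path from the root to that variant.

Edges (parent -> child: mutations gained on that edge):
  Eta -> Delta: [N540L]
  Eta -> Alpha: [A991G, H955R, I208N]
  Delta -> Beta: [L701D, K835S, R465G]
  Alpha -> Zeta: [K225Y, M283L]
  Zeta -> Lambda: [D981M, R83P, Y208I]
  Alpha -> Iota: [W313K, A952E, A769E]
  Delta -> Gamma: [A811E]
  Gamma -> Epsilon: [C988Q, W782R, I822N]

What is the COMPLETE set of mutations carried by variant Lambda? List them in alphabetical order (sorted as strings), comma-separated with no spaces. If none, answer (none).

At Eta: gained [] -> total []
At Alpha: gained ['A991G', 'H955R', 'I208N'] -> total ['A991G', 'H955R', 'I208N']
At Zeta: gained ['K225Y', 'M283L'] -> total ['A991G', 'H955R', 'I208N', 'K225Y', 'M283L']
At Lambda: gained ['D981M', 'R83P', 'Y208I'] -> total ['A991G', 'D981M', 'H955R', 'I208N', 'K225Y', 'M283L', 'R83P', 'Y208I']

Answer: A991G,D981M,H955R,I208N,K225Y,M283L,R83P,Y208I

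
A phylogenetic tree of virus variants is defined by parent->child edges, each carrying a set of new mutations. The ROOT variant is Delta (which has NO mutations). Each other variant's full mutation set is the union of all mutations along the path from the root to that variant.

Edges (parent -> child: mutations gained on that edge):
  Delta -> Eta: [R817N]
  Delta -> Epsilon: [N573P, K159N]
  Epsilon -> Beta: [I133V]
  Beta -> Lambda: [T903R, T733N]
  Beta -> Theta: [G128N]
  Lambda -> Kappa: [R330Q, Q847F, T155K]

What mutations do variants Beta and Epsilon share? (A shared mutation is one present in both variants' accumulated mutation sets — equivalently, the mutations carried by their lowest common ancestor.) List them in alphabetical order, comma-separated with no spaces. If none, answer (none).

Answer: K159N,N573P

Derivation:
Accumulating mutations along path to Beta:
  At Delta: gained [] -> total []
  At Epsilon: gained ['N573P', 'K159N'] -> total ['K159N', 'N573P']
  At Beta: gained ['I133V'] -> total ['I133V', 'K159N', 'N573P']
Mutations(Beta) = ['I133V', 'K159N', 'N573P']
Accumulating mutations along path to Epsilon:
  At Delta: gained [] -> total []
  At Epsilon: gained ['N573P', 'K159N'] -> total ['K159N', 'N573P']
Mutations(Epsilon) = ['K159N', 'N573P']
Intersection: ['I133V', 'K159N', 'N573P'] ∩ ['K159N', 'N573P'] = ['K159N', 'N573P']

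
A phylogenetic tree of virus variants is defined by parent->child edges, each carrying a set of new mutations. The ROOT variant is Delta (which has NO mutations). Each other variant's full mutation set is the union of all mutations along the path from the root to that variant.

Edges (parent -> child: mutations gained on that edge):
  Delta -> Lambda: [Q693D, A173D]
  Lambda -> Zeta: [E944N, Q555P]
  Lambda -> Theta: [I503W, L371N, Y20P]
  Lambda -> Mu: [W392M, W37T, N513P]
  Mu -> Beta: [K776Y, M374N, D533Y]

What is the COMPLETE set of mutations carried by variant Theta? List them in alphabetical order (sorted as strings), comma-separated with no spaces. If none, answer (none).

Answer: A173D,I503W,L371N,Q693D,Y20P

Derivation:
At Delta: gained [] -> total []
At Lambda: gained ['Q693D', 'A173D'] -> total ['A173D', 'Q693D']
At Theta: gained ['I503W', 'L371N', 'Y20P'] -> total ['A173D', 'I503W', 'L371N', 'Q693D', 'Y20P']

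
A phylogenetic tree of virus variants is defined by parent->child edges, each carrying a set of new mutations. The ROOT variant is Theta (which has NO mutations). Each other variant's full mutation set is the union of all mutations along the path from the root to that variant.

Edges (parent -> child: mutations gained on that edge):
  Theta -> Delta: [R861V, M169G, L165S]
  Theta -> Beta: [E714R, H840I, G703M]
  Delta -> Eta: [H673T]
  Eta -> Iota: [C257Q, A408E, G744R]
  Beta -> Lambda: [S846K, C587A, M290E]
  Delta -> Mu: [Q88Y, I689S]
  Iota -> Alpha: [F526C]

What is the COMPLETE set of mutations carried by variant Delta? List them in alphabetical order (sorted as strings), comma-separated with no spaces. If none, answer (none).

Answer: L165S,M169G,R861V

Derivation:
At Theta: gained [] -> total []
At Delta: gained ['R861V', 'M169G', 'L165S'] -> total ['L165S', 'M169G', 'R861V']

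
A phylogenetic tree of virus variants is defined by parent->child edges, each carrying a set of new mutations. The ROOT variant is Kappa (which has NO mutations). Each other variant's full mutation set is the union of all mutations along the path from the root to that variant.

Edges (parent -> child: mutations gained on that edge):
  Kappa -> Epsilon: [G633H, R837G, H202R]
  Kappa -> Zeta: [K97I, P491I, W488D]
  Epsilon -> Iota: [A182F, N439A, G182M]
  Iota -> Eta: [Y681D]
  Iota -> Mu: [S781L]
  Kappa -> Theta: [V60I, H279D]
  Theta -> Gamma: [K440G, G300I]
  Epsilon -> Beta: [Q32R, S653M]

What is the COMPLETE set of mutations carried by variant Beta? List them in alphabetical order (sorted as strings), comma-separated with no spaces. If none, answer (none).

At Kappa: gained [] -> total []
At Epsilon: gained ['G633H', 'R837G', 'H202R'] -> total ['G633H', 'H202R', 'R837G']
At Beta: gained ['Q32R', 'S653M'] -> total ['G633H', 'H202R', 'Q32R', 'R837G', 'S653M']

Answer: G633H,H202R,Q32R,R837G,S653M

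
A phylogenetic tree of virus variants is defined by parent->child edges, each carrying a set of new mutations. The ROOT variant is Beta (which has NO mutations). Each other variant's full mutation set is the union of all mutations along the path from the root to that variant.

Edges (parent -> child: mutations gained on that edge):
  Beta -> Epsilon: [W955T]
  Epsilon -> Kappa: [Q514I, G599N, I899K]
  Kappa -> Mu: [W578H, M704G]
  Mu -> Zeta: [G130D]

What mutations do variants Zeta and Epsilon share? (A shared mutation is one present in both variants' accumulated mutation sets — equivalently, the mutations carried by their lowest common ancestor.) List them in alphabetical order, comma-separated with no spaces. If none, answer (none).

Answer: W955T

Derivation:
Accumulating mutations along path to Zeta:
  At Beta: gained [] -> total []
  At Epsilon: gained ['W955T'] -> total ['W955T']
  At Kappa: gained ['Q514I', 'G599N', 'I899K'] -> total ['G599N', 'I899K', 'Q514I', 'W955T']
  At Mu: gained ['W578H', 'M704G'] -> total ['G599N', 'I899K', 'M704G', 'Q514I', 'W578H', 'W955T']
  At Zeta: gained ['G130D'] -> total ['G130D', 'G599N', 'I899K', 'M704G', 'Q514I', 'W578H', 'W955T']
Mutations(Zeta) = ['G130D', 'G599N', 'I899K', 'M704G', 'Q514I', 'W578H', 'W955T']
Accumulating mutations along path to Epsilon:
  At Beta: gained [] -> total []
  At Epsilon: gained ['W955T'] -> total ['W955T']
Mutations(Epsilon) = ['W955T']
Intersection: ['G130D', 'G599N', 'I899K', 'M704G', 'Q514I', 'W578H', 'W955T'] ∩ ['W955T'] = ['W955T']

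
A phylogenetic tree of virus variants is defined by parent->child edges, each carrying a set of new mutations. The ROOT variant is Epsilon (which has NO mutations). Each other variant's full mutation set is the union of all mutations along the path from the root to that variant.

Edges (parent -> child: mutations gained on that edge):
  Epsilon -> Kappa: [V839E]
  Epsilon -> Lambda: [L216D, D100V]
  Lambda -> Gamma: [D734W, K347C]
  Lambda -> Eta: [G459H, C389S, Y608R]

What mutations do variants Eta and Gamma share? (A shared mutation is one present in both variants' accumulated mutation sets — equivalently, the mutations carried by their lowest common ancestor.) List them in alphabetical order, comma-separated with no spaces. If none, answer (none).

Answer: D100V,L216D

Derivation:
Accumulating mutations along path to Eta:
  At Epsilon: gained [] -> total []
  At Lambda: gained ['L216D', 'D100V'] -> total ['D100V', 'L216D']
  At Eta: gained ['G459H', 'C389S', 'Y608R'] -> total ['C389S', 'D100V', 'G459H', 'L216D', 'Y608R']
Mutations(Eta) = ['C389S', 'D100V', 'G459H', 'L216D', 'Y608R']
Accumulating mutations along path to Gamma:
  At Epsilon: gained [] -> total []
  At Lambda: gained ['L216D', 'D100V'] -> total ['D100V', 'L216D']
  At Gamma: gained ['D734W', 'K347C'] -> total ['D100V', 'D734W', 'K347C', 'L216D']
Mutations(Gamma) = ['D100V', 'D734W', 'K347C', 'L216D']
Intersection: ['C389S', 'D100V', 'G459H', 'L216D', 'Y608R'] ∩ ['D100V', 'D734W', 'K347C', 'L216D'] = ['D100V', 'L216D']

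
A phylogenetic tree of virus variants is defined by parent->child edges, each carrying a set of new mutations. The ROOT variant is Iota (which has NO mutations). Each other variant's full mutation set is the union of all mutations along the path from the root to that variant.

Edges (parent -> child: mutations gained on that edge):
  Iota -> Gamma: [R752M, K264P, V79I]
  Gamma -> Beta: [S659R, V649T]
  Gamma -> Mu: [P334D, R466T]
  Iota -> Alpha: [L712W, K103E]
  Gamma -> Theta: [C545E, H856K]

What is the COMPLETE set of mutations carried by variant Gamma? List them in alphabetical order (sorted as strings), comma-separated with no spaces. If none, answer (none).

At Iota: gained [] -> total []
At Gamma: gained ['R752M', 'K264P', 'V79I'] -> total ['K264P', 'R752M', 'V79I']

Answer: K264P,R752M,V79I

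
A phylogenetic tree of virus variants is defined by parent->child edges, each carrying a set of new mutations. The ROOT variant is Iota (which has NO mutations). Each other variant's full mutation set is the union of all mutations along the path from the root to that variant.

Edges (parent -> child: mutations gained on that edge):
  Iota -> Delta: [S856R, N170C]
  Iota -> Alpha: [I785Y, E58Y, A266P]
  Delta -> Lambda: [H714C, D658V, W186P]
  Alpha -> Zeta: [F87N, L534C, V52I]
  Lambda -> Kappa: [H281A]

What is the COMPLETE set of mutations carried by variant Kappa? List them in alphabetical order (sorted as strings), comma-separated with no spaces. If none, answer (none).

Answer: D658V,H281A,H714C,N170C,S856R,W186P

Derivation:
At Iota: gained [] -> total []
At Delta: gained ['S856R', 'N170C'] -> total ['N170C', 'S856R']
At Lambda: gained ['H714C', 'D658V', 'W186P'] -> total ['D658V', 'H714C', 'N170C', 'S856R', 'W186P']
At Kappa: gained ['H281A'] -> total ['D658V', 'H281A', 'H714C', 'N170C', 'S856R', 'W186P']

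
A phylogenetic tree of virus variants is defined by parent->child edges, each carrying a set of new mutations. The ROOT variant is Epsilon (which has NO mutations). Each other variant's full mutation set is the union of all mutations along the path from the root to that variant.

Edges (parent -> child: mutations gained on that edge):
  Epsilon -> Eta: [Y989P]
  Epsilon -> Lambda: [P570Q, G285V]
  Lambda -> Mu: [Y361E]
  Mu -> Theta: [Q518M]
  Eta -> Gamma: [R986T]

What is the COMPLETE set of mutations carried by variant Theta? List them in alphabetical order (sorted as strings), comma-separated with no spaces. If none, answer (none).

Answer: G285V,P570Q,Q518M,Y361E

Derivation:
At Epsilon: gained [] -> total []
At Lambda: gained ['P570Q', 'G285V'] -> total ['G285V', 'P570Q']
At Mu: gained ['Y361E'] -> total ['G285V', 'P570Q', 'Y361E']
At Theta: gained ['Q518M'] -> total ['G285V', 'P570Q', 'Q518M', 'Y361E']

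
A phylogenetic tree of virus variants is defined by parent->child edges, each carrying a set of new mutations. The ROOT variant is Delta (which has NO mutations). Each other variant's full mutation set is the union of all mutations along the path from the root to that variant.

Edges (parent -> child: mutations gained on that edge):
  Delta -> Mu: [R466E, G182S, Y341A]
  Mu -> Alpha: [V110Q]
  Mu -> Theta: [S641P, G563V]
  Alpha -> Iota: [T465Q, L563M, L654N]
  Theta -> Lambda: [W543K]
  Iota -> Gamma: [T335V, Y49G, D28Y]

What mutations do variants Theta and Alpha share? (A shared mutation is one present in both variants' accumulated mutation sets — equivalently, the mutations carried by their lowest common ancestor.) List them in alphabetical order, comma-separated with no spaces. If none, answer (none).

Answer: G182S,R466E,Y341A

Derivation:
Accumulating mutations along path to Theta:
  At Delta: gained [] -> total []
  At Mu: gained ['R466E', 'G182S', 'Y341A'] -> total ['G182S', 'R466E', 'Y341A']
  At Theta: gained ['S641P', 'G563V'] -> total ['G182S', 'G563V', 'R466E', 'S641P', 'Y341A']
Mutations(Theta) = ['G182S', 'G563V', 'R466E', 'S641P', 'Y341A']
Accumulating mutations along path to Alpha:
  At Delta: gained [] -> total []
  At Mu: gained ['R466E', 'G182S', 'Y341A'] -> total ['G182S', 'R466E', 'Y341A']
  At Alpha: gained ['V110Q'] -> total ['G182S', 'R466E', 'V110Q', 'Y341A']
Mutations(Alpha) = ['G182S', 'R466E', 'V110Q', 'Y341A']
Intersection: ['G182S', 'G563V', 'R466E', 'S641P', 'Y341A'] ∩ ['G182S', 'R466E', 'V110Q', 'Y341A'] = ['G182S', 'R466E', 'Y341A']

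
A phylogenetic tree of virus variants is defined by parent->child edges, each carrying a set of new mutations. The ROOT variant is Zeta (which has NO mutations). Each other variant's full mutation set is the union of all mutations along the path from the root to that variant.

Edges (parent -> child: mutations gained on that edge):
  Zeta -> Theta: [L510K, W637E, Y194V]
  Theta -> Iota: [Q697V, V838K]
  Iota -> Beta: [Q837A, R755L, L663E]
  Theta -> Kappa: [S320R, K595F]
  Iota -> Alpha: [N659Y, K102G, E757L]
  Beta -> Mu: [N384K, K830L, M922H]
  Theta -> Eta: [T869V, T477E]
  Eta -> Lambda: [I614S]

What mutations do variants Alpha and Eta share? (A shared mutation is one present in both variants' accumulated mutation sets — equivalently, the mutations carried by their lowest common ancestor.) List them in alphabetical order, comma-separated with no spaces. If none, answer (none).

Accumulating mutations along path to Alpha:
  At Zeta: gained [] -> total []
  At Theta: gained ['L510K', 'W637E', 'Y194V'] -> total ['L510K', 'W637E', 'Y194V']
  At Iota: gained ['Q697V', 'V838K'] -> total ['L510K', 'Q697V', 'V838K', 'W637E', 'Y194V']
  At Alpha: gained ['N659Y', 'K102G', 'E757L'] -> total ['E757L', 'K102G', 'L510K', 'N659Y', 'Q697V', 'V838K', 'W637E', 'Y194V']
Mutations(Alpha) = ['E757L', 'K102G', 'L510K', 'N659Y', 'Q697V', 'V838K', 'W637E', 'Y194V']
Accumulating mutations along path to Eta:
  At Zeta: gained [] -> total []
  At Theta: gained ['L510K', 'W637E', 'Y194V'] -> total ['L510K', 'W637E', 'Y194V']
  At Eta: gained ['T869V', 'T477E'] -> total ['L510K', 'T477E', 'T869V', 'W637E', 'Y194V']
Mutations(Eta) = ['L510K', 'T477E', 'T869V', 'W637E', 'Y194V']
Intersection: ['E757L', 'K102G', 'L510K', 'N659Y', 'Q697V', 'V838K', 'W637E', 'Y194V'] ∩ ['L510K', 'T477E', 'T869V', 'W637E', 'Y194V'] = ['L510K', 'W637E', 'Y194V']

Answer: L510K,W637E,Y194V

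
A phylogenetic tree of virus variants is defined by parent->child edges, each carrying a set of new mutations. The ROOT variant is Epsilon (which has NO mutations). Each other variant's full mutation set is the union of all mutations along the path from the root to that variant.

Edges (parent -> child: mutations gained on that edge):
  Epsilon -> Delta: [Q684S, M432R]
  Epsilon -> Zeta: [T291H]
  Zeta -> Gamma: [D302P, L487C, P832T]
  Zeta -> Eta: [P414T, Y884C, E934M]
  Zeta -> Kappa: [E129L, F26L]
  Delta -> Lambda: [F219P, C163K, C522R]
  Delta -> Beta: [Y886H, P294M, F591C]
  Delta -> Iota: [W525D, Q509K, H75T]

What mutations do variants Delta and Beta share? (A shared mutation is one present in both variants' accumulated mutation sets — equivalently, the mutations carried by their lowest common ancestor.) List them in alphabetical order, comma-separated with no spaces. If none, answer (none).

Accumulating mutations along path to Delta:
  At Epsilon: gained [] -> total []
  At Delta: gained ['Q684S', 'M432R'] -> total ['M432R', 'Q684S']
Mutations(Delta) = ['M432R', 'Q684S']
Accumulating mutations along path to Beta:
  At Epsilon: gained [] -> total []
  At Delta: gained ['Q684S', 'M432R'] -> total ['M432R', 'Q684S']
  At Beta: gained ['Y886H', 'P294M', 'F591C'] -> total ['F591C', 'M432R', 'P294M', 'Q684S', 'Y886H']
Mutations(Beta) = ['F591C', 'M432R', 'P294M', 'Q684S', 'Y886H']
Intersection: ['M432R', 'Q684S'] ∩ ['F591C', 'M432R', 'P294M', 'Q684S', 'Y886H'] = ['M432R', 'Q684S']

Answer: M432R,Q684S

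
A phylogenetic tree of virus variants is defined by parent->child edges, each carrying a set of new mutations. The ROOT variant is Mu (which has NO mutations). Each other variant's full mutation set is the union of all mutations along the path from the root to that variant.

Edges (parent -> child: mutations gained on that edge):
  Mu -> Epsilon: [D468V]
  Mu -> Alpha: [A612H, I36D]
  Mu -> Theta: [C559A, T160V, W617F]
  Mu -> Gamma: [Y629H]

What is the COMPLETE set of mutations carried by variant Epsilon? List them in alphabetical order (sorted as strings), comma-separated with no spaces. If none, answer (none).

Answer: D468V

Derivation:
At Mu: gained [] -> total []
At Epsilon: gained ['D468V'] -> total ['D468V']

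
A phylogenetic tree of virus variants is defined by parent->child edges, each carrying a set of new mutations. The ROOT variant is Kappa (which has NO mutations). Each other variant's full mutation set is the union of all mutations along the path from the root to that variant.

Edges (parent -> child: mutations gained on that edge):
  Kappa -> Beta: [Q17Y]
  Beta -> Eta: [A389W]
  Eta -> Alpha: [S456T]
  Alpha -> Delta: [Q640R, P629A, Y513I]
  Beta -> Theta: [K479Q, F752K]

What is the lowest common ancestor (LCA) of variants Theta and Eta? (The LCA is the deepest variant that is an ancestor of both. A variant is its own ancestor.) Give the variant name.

Path from root to Theta: Kappa -> Beta -> Theta
  ancestors of Theta: {Kappa, Beta, Theta}
Path from root to Eta: Kappa -> Beta -> Eta
  ancestors of Eta: {Kappa, Beta, Eta}
Common ancestors: {Kappa, Beta}
Walk up from Eta: Eta (not in ancestors of Theta), Beta (in ancestors of Theta), Kappa (in ancestors of Theta)
Deepest common ancestor (LCA) = Beta

Answer: Beta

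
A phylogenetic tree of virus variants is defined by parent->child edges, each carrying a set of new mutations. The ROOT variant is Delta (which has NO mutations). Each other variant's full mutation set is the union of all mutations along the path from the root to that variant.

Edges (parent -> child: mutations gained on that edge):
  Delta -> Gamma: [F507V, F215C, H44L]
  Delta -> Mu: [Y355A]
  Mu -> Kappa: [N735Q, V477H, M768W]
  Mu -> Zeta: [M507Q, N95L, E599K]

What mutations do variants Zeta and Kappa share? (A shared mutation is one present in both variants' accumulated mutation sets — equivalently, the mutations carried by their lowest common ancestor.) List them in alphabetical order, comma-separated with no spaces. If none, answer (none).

Accumulating mutations along path to Zeta:
  At Delta: gained [] -> total []
  At Mu: gained ['Y355A'] -> total ['Y355A']
  At Zeta: gained ['M507Q', 'N95L', 'E599K'] -> total ['E599K', 'M507Q', 'N95L', 'Y355A']
Mutations(Zeta) = ['E599K', 'M507Q', 'N95L', 'Y355A']
Accumulating mutations along path to Kappa:
  At Delta: gained [] -> total []
  At Mu: gained ['Y355A'] -> total ['Y355A']
  At Kappa: gained ['N735Q', 'V477H', 'M768W'] -> total ['M768W', 'N735Q', 'V477H', 'Y355A']
Mutations(Kappa) = ['M768W', 'N735Q', 'V477H', 'Y355A']
Intersection: ['E599K', 'M507Q', 'N95L', 'Y355A'] ∩ ['M768W', 'N735Q', 'V477H', 'Y355A'] = ['Y355A']

Answer: Y355A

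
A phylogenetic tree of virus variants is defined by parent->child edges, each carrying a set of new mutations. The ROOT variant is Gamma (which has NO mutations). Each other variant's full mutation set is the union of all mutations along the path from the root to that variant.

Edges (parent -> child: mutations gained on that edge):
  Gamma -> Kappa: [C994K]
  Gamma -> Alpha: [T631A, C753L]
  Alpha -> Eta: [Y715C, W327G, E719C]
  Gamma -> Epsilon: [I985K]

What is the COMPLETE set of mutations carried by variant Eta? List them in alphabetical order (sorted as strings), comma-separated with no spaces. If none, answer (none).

At Gamma: gained [] -> total []
At Alpha: gained ['T631A', 'C753L'] -> total ['C753L', 'T631A']
At Eta: gained ['Y715C', 'W327G', 'E719C'] -> total ['C753L', 'E719C', 'T631A', 'W327G', 'Y715C']

Answer: C753L,E719C,T631A,W327G,Y715C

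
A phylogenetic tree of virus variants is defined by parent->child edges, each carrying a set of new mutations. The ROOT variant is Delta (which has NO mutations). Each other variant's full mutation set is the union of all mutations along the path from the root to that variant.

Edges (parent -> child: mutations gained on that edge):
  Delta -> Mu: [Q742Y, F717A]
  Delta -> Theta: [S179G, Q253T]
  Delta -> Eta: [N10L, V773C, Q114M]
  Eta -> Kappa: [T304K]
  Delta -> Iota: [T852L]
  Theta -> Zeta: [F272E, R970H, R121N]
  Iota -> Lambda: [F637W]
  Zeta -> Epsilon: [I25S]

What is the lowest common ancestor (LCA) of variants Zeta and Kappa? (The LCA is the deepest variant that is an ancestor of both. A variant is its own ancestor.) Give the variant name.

Answer: Delta

Derivation:
Path from root to Zeta: Delta -> Theta -> Zeta
  ancestors of Zeta: {Delta, Theta, Zeta}
Path from root to Kappa: Delta -> Eta -> Kappa
  ancestors of Kappa: {Delta, Eta, Kappa}
Common ancestors: {Delta}
Walk up from Kappa: Kappa (not in ancestors of Zeta), Eta (not in ancestors of Zeta), Delta (in ancestors of Zeta)
Deepest common ancestor (LCA) = Delta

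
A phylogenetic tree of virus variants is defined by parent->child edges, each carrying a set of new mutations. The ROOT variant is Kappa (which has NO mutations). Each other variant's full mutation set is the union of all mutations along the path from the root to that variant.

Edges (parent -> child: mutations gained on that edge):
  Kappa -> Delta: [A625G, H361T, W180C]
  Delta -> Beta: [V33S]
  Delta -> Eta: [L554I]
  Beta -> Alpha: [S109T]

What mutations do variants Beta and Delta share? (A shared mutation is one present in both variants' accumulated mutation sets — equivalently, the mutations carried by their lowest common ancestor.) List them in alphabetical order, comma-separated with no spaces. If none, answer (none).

Accumulating mutations along path to Beta:
  At Kappa: gained [] -> total []
  At Delta: gained ['A625G', 'H361T', 'W180C'] -> total ['A625G', 'H361T', 'W180C']
  At Beta: gained ['V33S'] -> total ['A625G', 'H361T', 'V33S', 'W180C']
Mutations(Beta) = ['A625G', 'H361T', 'V33S', 'W180C']
Accumulating mutations along path to Delta:
  At Kappa: gained [] -> total []
  At Delta: gained ['A625G', 'H361T', 'W180C'] -> total ['A625G', 'H361T', 'W180C']
Mutations(Delta) = ['A625G', 'H361T', 'W180C']
Intersection: ['A625G', 'H361T', 'V33S', 'W180C'] ∩ ['A625G', 'H361T', 'W180C'] = ['A625G', 'H361T', 'W180C']

Answer: A625G,H361T,W180C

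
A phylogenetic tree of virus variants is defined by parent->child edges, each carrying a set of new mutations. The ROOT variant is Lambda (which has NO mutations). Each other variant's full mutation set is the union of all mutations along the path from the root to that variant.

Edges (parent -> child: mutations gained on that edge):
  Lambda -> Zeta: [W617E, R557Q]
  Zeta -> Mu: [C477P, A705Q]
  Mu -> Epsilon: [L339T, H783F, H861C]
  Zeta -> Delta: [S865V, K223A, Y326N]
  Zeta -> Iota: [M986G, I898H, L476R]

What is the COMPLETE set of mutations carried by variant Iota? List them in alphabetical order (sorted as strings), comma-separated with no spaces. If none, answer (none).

Answer: I898H,L476R,M986G,R557Q,W617E

Derivation:
At Lambda: gained [] -> total []
At Zeta: gained ['W617E', 'R557Q'] -> total ['R557Q', 'W617E']
At Iota: gained ['M986G', 'I898H', 'L476R'] -> total ['I898H', 'L476R', 'M986G', 'R557Q', 'W617E']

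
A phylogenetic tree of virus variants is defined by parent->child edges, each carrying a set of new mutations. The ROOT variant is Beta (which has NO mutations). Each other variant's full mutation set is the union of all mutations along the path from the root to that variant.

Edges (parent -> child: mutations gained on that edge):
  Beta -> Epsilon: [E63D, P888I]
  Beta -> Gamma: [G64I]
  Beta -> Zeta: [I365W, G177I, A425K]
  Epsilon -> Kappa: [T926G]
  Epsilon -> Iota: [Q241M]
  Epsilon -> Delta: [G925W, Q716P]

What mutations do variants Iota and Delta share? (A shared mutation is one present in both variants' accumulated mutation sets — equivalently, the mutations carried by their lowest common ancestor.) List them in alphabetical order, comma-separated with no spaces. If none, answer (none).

Accumulating mutations along path to Iota:
  At Beta: gained [] -> total []
  At Epsilon: gained ['E63D', 'P888I'] -> total ['E63D', 'P888I']
  At Iota: gained ['Q241M'] -> total ['E63D', 'P888I', 'Q241M']
Mutations(Iota) = ['E63D', 'P888I', 'Q241M']
Accumulating mutations along path to Delta:
  At Beta: gained [] -> total []
  At Epsilon: gained ['E63D', 'P888I'] -> total ['E63D', 'P888I']
  At Delta: gained ['G925W', 'Q716P'] -> total ['E63D', 'G925W', 'P888I', 'Q716P']
Mutations(Delta) = ['E63D', 'G925W', 'P888I', 'Q716P']
Intersection: ['E63D', 'P888I', 'Q241M'] ∩ ['E63D', 'G925W', 'P888I', 'Q716P'] = ['E63D', 'P888I']

Answer: E63D,P888I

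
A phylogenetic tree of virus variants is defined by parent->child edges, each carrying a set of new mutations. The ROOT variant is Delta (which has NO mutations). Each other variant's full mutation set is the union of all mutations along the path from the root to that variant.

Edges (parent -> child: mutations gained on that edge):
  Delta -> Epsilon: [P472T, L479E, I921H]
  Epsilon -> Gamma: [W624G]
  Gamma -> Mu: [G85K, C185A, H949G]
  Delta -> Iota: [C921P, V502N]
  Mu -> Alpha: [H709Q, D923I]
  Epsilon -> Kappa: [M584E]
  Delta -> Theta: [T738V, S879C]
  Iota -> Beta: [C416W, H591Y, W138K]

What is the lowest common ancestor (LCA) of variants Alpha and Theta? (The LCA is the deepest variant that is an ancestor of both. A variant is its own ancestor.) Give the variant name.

Path from root to Alpha: Delta -> Epsilon -> Gamma -> Mu -> Alpha
  ancestors of Alpha: {Delta, Epsilon, Gamma, Mu, Alpha}
Path from root to Theta: Delta -> Theta
  ancestors of Theta: {Delta, Theta}
Common ancestors: {Delta}
Walk up from Theta: Theta (not in ancestors of Alpha), Delta (in ancestors of Alpha)
Deepest common ancestor (LCA) = Delta

Answer: Delta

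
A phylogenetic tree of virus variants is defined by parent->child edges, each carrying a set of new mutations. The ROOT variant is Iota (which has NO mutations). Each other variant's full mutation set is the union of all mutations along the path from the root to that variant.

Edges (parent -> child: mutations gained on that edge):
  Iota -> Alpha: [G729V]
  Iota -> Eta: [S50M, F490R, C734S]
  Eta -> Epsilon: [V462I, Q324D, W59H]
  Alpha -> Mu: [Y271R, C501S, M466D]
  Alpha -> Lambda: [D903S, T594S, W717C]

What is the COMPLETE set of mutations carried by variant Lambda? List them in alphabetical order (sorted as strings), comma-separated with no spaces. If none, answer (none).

Answer: D903S,G729V,T594S,W717C

Derivation:
At Iota: gained [] -> total []
At Alpha: gained ['G729V'] -> total ['G729V']
At Lambda: gained ['D903S', 'T594S', 'W717C'] -> total ['D903S', 'G729V', 'T594S', 'W717C']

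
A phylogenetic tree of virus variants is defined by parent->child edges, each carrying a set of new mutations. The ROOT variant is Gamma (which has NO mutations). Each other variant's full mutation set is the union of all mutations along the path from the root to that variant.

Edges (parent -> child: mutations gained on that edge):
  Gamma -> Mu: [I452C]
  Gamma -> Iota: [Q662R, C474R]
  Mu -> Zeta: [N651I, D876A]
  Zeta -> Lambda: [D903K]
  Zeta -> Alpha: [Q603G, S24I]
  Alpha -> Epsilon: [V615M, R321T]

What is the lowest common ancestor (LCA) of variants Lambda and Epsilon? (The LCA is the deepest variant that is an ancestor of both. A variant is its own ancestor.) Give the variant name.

Answer: Zeta

Derivation:
Path from root to Lambda: Gamma -> Mu -> Zeta -> Lambda
  ancestors of Lambda: {Gamma, Mu, Zeta, Lambda}
Path from root to Epsilon: Gamma -> Mu -> Zeta -> Alpha -> Epsilon
  ancestors of Epsilon: {Gamma, Mu, Zeta, Alpha, Epsilon}
Common ancestors: {Gamma, Mu, Zeta}
Walk up from Epsilon: Epsilon (not in ancestors of Lambda), Alpha (not in ancestors of Lambda), Zeta (in ancestors of Lambda), Mu (in ancestors of Lambda), Gamma (in ancestors of Lambda)
Deepest common ancestor (LCA) = Zeta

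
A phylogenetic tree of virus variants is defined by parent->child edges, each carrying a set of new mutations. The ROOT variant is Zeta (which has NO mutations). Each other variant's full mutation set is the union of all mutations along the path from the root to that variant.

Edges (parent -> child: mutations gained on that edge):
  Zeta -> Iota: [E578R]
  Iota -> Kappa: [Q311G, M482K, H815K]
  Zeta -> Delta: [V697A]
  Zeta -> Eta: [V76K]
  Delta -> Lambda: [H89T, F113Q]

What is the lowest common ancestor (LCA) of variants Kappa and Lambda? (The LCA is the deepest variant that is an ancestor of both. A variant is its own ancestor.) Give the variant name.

Answer: Zeta

Derivation:
Path from root to Kappa: Zeta -> Iota -> Kappa
  ancestors of Kappa: {Zeta, Iota, Kappa}
Path from root to Lambda: Zeta -> Delta -> Lambda
  ancestors of Lambda: {Zeta, Delta, Lambda}
Common ancestors: {Zeta}
Walk up from Lambda: Lambda (not in ancestors of Kappa), Delta (not in ancestors of Kappa), Zeta (in ancestors of Kappa)
Deepest common ancestor (LCA) = Zeta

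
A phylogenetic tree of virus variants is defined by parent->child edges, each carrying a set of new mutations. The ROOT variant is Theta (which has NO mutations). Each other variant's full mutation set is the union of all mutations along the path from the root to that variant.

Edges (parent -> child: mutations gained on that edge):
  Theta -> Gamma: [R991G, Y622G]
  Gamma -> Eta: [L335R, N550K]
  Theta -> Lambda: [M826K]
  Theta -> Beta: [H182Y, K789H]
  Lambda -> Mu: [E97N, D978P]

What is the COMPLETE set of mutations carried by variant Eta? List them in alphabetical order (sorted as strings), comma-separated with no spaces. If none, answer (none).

At Theta: gained [] -> total []
At Gamma: gained ['R991G', 'Y622G'] -> total ['R991G', 'Y622G']
At Eta: gained ['L335R', 'N550K'] -> total ['L335R', 'N550K', 'R991G', 'Y622G']

Answer: L335R,N550K,R991G,Y622G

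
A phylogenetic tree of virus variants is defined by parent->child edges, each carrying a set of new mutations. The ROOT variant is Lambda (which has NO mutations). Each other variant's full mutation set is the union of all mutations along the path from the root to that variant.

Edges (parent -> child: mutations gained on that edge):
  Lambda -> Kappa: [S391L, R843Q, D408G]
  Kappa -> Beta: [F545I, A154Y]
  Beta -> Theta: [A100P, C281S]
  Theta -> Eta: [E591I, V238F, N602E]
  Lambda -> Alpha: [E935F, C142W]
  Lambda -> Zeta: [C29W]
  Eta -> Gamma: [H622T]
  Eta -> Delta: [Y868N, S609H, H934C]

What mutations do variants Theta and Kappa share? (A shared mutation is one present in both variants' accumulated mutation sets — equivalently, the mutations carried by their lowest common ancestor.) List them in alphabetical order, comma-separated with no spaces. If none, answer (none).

Accumulating mutations along path to Theta:
  At Lambda: gained [] -> total []
  At Kappa: gained ['S391L', 'R843Q', 'D408G'] -> total ['D408G', 'R843Q', 'S391L']
  At Beta: gained ['F545I', 'A154Y'] -> total ['A154Y', 'D408G', 'F545I', 'R843Q', 'S391L']
  At Theta: gained ['A100P', 'C281S'] -> total ['A100P', 'A154Y', 'C281S', 'D408G', 'F545I', 'R843Q', 'S391L']
Mutations(Theta) = ['A100P', 'A154Y', 'C281S', 'D408G', 'F545I', 'R843Q', 'S391L']
Accumulating mutations along path to Kappa:
  At Lambda: gained [] -> total []
  At Kappa: gained ['S391L', 'R843Q', 'D408G'] -> total ['D408G', 'R843Q', 'S391L']
Mutations(Kappa) = ['D408G', 'R843Q', 'S391L']
Intersection: ['A100P', 'A154Y', 'C281S', 'D408G', 'F545I', 'R843Q', 'S391L'] ∩ ['D408G', 'R843Q', 'S391L'] = ['D408G', 'R843Q', 'S391L']

Answer: D408G,R843Q,S391L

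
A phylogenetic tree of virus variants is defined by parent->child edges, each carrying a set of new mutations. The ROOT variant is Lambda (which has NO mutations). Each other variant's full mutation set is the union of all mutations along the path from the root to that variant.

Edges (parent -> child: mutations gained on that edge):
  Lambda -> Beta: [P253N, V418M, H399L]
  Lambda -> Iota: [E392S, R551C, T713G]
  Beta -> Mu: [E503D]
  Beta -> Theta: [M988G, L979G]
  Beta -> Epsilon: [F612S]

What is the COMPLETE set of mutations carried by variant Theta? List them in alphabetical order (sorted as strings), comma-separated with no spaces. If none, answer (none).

At Lambda: gained [] -> total []
At Beta: gained ['P253N', 'V418M', 'H399L'] -> total ['H399L', 'P253N', 'V418M']
At Theta: gained ['M988G', 'L979G'] -> total ['H399L', 'L979G', 'M988G', 'P253N', 'V418M']

Answer: H399L,L979G,M988G,P253N,V418M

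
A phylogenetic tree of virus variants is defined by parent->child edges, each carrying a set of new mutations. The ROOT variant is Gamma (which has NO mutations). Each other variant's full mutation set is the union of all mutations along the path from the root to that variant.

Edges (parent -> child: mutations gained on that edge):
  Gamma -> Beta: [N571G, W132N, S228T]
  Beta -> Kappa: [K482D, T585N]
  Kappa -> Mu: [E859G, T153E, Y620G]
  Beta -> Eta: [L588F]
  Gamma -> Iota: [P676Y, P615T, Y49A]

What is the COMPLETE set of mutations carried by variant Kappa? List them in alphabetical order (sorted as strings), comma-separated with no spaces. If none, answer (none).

At Gamma: gained [] -> total []
At Beta: gained ['N571G', 'W132N', 'S228T'] -> total ['N571G', 'S228T', 'W132N']
At Kappa: gained ['K482D', 'T585N'] -> total ['K482D', 'N571G', 'S228T', 'T585N', 'W132N']

Answer: K482D,N571G,S228T,T585N,W132N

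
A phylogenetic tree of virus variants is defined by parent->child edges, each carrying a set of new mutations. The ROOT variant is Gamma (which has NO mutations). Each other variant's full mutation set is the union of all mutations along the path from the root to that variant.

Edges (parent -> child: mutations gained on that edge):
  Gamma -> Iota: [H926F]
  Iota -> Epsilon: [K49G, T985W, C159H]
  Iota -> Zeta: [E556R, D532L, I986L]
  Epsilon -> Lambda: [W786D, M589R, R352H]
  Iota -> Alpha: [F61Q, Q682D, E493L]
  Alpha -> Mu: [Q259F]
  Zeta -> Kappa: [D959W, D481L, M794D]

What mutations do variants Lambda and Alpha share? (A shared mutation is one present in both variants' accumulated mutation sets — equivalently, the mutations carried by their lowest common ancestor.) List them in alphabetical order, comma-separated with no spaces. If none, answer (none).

Answer: H926F

Derivation:
Accumulating mutations along path to Lambda:
  At Gamma: gained [] -> total []
  At Iota: gained ['H926F'] -> total ['H926F']
  At Epsilon: gained ['K49G', 'T985W', 'C159H'] -> total ['C159H', 'H926F', 'K49G', 'T985W']
  At Lambda: gained ['W786D', 'M589R', 'R352H'] -> total ['C159H', 'H926F', 'K49G', 'M589R', 'R352H', 'T985W', 'W786D']
Mutations(Lambda) = ['C159H', 'H926F', 'K49G', 'M589R', 'R352H', 'T985W', 'W786D']
Accumulating mutations along path to Alpha:
  At Gamma: gained [] -> total []
  At Iota: gained ['H926F'] -> total ['H926F']
  At Alpha: gained ['F61Q', 'Q682D', 'E493L'] -> total ['E493L', 'F61Q', 'H926F', 'Q682D']
Mutations(Alpha) = ['E493L', 'F61Q', 'H926F', 'Q682D']
Intersection: ['C159H', 'H926F', 'K49G', 'M589R', 'R352H', 'T985W', 'W786D'] ∩ ['E493L', 'F61Q', 'H926F', 'Q682D'] = ['H926F']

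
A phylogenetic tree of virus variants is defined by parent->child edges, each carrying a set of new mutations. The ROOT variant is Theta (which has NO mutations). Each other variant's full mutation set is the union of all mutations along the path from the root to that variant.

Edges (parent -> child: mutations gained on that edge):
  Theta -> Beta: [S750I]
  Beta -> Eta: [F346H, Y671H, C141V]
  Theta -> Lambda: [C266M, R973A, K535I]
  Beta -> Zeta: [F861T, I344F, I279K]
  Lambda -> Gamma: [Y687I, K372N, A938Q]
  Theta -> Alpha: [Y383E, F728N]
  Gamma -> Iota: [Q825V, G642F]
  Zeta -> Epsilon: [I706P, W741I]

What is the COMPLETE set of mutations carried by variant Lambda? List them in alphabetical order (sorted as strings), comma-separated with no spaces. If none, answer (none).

At Theta: gained [] -> total []
At Lambda: gained ['C266M', 'R973A', 'K535I'] -> total ['C266M', 'K535I', 'R973A']

Answer: C266M,K535I,R973A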